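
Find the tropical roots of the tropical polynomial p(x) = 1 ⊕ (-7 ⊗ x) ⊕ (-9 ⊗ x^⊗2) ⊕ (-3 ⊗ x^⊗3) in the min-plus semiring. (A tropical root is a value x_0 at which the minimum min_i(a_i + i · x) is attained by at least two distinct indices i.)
Roots: {-6, 2, 8}

Each tropical root is a break point of the lower envelope of the lines y = a_i + i · x (there are 4 lines, with slopes 0, 1, ..., 3). Only the lines that attain the minimum somewhere contribute to roots; other lines are dominated. Here the surviving (envelope) indices are i = 3, i = 2, i = 1, i = 0.
Intersections between consecutive envelope lines give the roots: for adjacent envelope indices i < j the intersection is x = (a_i − a_j) / (j − i). Reading off the sorted break points: {-6, 2, 8}.
Verification: at each break x_0, at least two indices attain the minimum of min_i(a_i + i · x_0).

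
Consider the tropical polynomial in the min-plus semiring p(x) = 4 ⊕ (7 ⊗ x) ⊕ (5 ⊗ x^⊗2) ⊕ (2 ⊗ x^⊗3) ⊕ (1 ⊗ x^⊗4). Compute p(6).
p(6) = 4

A tropical monomial a ⊗ x^⊗i evaluates to a + i · x. Evaluating each term at x = 6:
  Term 0 contributes 4 + 0 · 6 = 4
  Term 1 contributes 7 + 1 · 6 = 13
  Term 2 contributes 5 + 2 · 6 = 17
  Term 3 contributes 2 + 3 · 6 = 20
  Term 4 contributes 1 + 4 · 6 = 25
p(6) = ⊕ of these = min[4, 13, 17, 20, 25] = 4.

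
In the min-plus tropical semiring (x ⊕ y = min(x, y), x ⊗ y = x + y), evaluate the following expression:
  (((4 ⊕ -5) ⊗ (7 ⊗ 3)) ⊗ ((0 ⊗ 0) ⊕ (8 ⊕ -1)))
(((4 ⊕ -5) ⊗ (7 ⊗ 3)) ⊗ ((0 ⊗ 0) ⊕ (8 ⊕ -1))) = 4

Expand innermost to outermost. Recall ⊕ takes the minimum of its arguments and ⊗ takes their sum. Working out the expression (((4 ⊕ -5) ⊗ (7 ⊗ 3)) ⊗ ((0 ⊗ 0) ⊕ (8 ⊕ -1))) gives 4.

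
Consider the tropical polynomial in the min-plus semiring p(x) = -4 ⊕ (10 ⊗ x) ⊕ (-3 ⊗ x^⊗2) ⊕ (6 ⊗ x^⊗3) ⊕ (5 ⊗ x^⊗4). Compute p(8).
p(8) = -4

A tropical monomial a ⊗ x^⊗i evaluates to a + i · x. Evaluating each term at x = 8:
  Term 0 contributes -4 + 0 · 8 = -4
  Term 1 contributes 10 + 1 · 8 = 18
  Term 2 contributes -3 + 2 · 8 = 13
  Term 3 contributes 6 + 3 · 8 = 30
  Term 4 contributes 5 + 4 · 8 = 37
p(8) = ⊕ of these = min[-4, 18, 13, 30, 37] = -4.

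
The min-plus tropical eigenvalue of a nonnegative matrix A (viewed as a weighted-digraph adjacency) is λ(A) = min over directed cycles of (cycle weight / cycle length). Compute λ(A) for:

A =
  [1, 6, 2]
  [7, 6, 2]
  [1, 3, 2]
λ(A) = 1

Enumerate directed cycles and compute their means (weight / length). Sample:
  cycle 0 → 0: weight = 1, length = 1, mean = 1/1 ≈ 1.000
  cycle 1 → 1: weight = 6, length = 1, mean = 6/1 ≈ 6.000
  cycle 2 → 2: weight = 2, length = 1, mean = 2/1 ≈ 2.000
  cycle 0 → 1 → 0: weight = 13, length = 2, mean = 13/2 ≈ 6.500
  cycle 0 → 2 → 0: weight = 3, length = 2, mean = 3/2 ≈ 1.500
  cycle 1 → 0 → 1: weight = 13, length = 2, mean = 13/2 ≈ 6.500
Minimum mean = 1.000, attained e.g. along the cycle 0 → 0 with weight 1 and length 1. So λ(A) = 1/1 = 1.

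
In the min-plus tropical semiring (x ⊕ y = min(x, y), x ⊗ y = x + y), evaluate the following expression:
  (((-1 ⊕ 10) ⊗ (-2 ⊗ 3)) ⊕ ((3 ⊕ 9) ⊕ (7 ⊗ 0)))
(((-1 ⊕ 10) ⊗ (-2 ⊗ 3)) ⊕ ((3 ⊕ 9) ⊕ (7 ⊗ 0))) = 0

Expand innermost to outermost. Recall ⊕ takes the minimum of its arguments and ⊗ takes their sum. Working out the expression (((-1 ⊕ 10) ⊗ (-2 ⊗ 3)) ⊕ ((3 ⊕ 9) ⊕ (7 ⊗ 0))) gives 0.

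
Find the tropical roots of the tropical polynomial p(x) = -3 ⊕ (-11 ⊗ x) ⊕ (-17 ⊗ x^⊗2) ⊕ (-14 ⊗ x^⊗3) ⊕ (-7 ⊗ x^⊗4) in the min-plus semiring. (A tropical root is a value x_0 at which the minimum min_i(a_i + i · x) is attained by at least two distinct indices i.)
Roots: {-7, -3, 6, 8}

Each tropical root is a break point of the lower envelope of the lines y = a_i + i · x (there are 5 lines, with slopes 0, 1, ..., 4). Only the lines that attain the minimum somewhere contribute to roots; other lines are dominated. Here the surviving (envelope) indices are i = 4, i = 3, i = 2, i = 1, i = 0.
Intersections between consecutive envelope lines give the roots: for adjacent envelope indices i < j the intersection is x = (a_i − a_j) / (j − i). Reading off the sorted break points: {-7, -3, 6, 8}.
Verification: at each break x_0, at least two indices attain the minimum of min_i(a_i + i · x_0).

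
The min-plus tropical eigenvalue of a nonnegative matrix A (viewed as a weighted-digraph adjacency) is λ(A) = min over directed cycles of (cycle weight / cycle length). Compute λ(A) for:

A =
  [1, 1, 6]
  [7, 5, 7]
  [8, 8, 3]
λ(A) = 1

Enumerate directed cycles and compute their means (weight / length). Sample:
  cycle 0 → 0: weight = 1, length = 1, mean = 1/1 ≈ 1.000
  cycle 1 → 1: weight = 5, length = 1, mean = 5/1 ≈ 5.000
  cycle 2 → 2: weight = 3, length = 1, mean = 3/1 ≈ 3.000
  cycle 0 → 1 → 0: weight = 8, length = 2, mean = 8/2 ≈ 4.000
  cycle 0 → 2 → 0: weight = 14, length = 2, mean = 14/2 ≈ 7.000
  cycle 1 → 0 → 1: weight = 8, length = 2, mean = 8/2 ≈ 4.000
Minimum mean = 1.000, attained e.g. along the cycle 0 → 0 with weight 1 and length 1. So λ(A) = 1/1 = 1.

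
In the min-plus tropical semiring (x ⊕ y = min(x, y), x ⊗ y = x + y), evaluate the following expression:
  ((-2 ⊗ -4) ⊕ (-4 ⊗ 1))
((-2 ⊗ -4) ⊕ (-4 ⊗ 1)) = -6

Expand innermost to outermost. Recall ⊕ takes the minimum of its arguments and ⊗ takes their sum. Working out the expression ((-2 ⊗ -4) ⊕ (-4 ⊗ 1)) gives -6.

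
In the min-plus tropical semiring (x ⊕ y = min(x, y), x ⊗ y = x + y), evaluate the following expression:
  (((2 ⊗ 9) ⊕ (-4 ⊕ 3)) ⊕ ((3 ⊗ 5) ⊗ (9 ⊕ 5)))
(((2 ⊗ 9) ⊕ (-4 ⊕ 3)) ⊕ ((3 ⊗ 5) ⊗ (9 ⊕ 5))) = -4

Expand innermost to outermost. Recall ⊕ takes the minimum of its arguments and ⊗ takes their sum. Working out the expression (((2 ⊗ 9) ⊕ (-4 ⊕ 3)) ⊕ ((3 ⊗ 5) ⊗ (9 ⊕ 5))) gives -4.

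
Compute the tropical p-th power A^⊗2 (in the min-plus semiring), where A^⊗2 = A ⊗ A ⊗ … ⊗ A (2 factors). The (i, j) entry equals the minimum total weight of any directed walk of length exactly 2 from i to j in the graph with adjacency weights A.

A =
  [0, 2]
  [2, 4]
A^⊗2 =
  [0, 2]
  [2, 4]

Each entry (A^⊗2)_ij equals the minimum over all length-2 walks i = v_0 → v_1 → … → v_2 = j of Σ_t A[v_t][v_{t+1}]. For example, for (i, j) = (0, 1) we minimise over 2 possible intermediate vertex sequences; the minimum is 2, attained along the walk 0 → 0 → 1.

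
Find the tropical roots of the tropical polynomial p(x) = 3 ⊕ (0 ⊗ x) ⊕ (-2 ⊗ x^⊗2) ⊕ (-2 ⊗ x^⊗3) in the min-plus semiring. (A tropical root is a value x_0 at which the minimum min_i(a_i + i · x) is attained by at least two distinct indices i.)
Roots: {0, 2, 3}

Each tropical root is a break point of the lower envelope of the lines y = a_i + i · x (there are 4 lines, with slopes 0, 1, ..., 3). Only the lines that attain the minimum somewhere contribute to roots; other lines are dominated. Here the surviving (envelope) indices are i = 3, i = 2, i = 1, i = 0.
Intersections between consecutive envelope lines give the roots: for adjacent envelope indices i < j the intersection is x = (a_i − a_j) / (j − i). Reading off the sorted break points: {0, 2, 3}.
Verification: at each break x_0, at least two indices attain the minimum of min_i(a_i + i · x_0).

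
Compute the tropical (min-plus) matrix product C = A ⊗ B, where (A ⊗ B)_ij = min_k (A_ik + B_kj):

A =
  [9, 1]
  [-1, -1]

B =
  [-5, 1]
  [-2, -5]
A ⊗ B =
  [-1, -4]
  [-6, -6]

Apply the min-plus product entry-by-entry:
  C[0][0] = min over k of (A[0][0] + B[0][0] = 9 + -5 = 4, A[0][1] + B[1][0] = 1 + -2 = -1) = -1 (attained at k = 1)
  C[0][1] = min over k of (A[0][0] + B[0][1] = 9 + 1 = 10, A[0][1] + B[1][1] = 1 + -5 = -4) = -4 (attained at k = 1)
  C[1][0] = min over k of (A[1][0] + B[0][0] = -1 + -5 = -6, A[1][1] + B[1][0] = -1 + -2 = -3) = -6 (attained at k = 0)
  C[1][1] = min over k of (A[1][0] + B[0][1] = -1 + 1 = 0, A[1][1] + B[1][1] = -1 + -5 = -6) = -6 (attained at k = 1)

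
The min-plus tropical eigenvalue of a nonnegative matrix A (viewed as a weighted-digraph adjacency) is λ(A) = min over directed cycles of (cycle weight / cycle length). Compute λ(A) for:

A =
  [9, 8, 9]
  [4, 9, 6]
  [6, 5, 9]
λ(A) = 11/2

Enumerate directed cycles and compute their means (weight / length). Sample:
  cycle 0 → 0: weight = 9, length = 1, mean = 9/1 ≈ 9.000
  cycle 1 → 1: weight = 9, length = 1, mean = 9/1 ≈ 9.000
  cycle 2 → 2: weight = 9, length = 1, mean = 9/1 ≈ 9.000
  cycle 0 → 1 → 0: weight = 12, length = 2, mean = 12/2 ≈ 6.000
  cycle 0 → 2 → 0: weight = 15, length = 2, mean = 15/2 ≈ 7.500
  cycle 1 → 0 → 1: weight = 12, length = 2, mean = 12/2 ≈ 6.000
Minimum mean = 5.500, attained e.g. along the cycle 1 → 2 → 1 with weight 11 and length 2. So λ(A) = 11/2 = 11/2.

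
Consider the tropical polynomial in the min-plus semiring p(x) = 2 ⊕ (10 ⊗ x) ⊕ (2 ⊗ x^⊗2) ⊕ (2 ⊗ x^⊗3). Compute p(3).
p(3) = 2

A tropical monomial a ⊗ x^⊗i evaluates to a + i · x. Evaluating each term at x = 3:
  Term 0 contributes 2 + 0 · 3 = 2
  Term 1 contributes 10 + 1 · 3 = 13
  Term 2 contributes 2 + 2 · 3 = 8
  Term 3 contributes 2 + 3 · 3 = 11
p(3) = ⊕ of these = min[2, 13, 8, 11] = 2.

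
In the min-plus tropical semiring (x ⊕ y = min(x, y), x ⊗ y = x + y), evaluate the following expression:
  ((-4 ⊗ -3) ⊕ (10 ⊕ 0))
((-4 ⊗ -3) ⊕ (10 ⊕ 0)) = -7

Expand innermost to outermost. Recall ⊕ takes the minimum of its arguments and ⊗ takes their sum. Working out the expression ((-4 ⊗ -3) ⊕ (10 ⊕ 0)) gives -7.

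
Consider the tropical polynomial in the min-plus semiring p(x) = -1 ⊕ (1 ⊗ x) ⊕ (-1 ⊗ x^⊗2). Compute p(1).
p(1) = -1

A tropical monomial a ⊗ x^⊗i evaluates to a + i · x. Evaluating each term at x = 1:
  Term 0 contributes -1 + 0 · 1 = -1
  Term 1 contributes 1 + 1 · 1 = 2
  Term 2 contributes -1 + 2 · 1 = 1
p(1) = ⊕ of these = min[-1, 2, 1] = -1.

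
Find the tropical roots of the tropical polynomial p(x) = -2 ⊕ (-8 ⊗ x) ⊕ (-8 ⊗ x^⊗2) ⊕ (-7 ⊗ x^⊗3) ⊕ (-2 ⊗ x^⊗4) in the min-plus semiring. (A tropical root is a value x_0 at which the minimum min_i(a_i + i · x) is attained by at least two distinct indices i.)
Roots: {-5, -1, 0, 6}

Each tropical root is a break point of the lower envelope of the lines y = a_i + i · x (there are 5 lines, with slopes 0, 1, ..., 4). Only the lines that attain the minimum somewhere contribute to roots; other lines are dominated. Here the surviving (envelope) indices are i = 4, i = 3, i = 2, i = 1, i = 0.
Intersections between consecutive envelope lines give the roots: for adjacent envelope indices i < j the intersection is x = (a_i − a_j) / (j − i). Reading off the sorted break points: {-5, -1, 0, 6}.
Verification: at each break x_0, at least two indices attain the minimum of min_i(a_i + i · x_0).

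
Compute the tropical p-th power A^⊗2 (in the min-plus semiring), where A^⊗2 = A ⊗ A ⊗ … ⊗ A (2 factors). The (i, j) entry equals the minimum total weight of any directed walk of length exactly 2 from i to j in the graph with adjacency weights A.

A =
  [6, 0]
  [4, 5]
A^⊗2 =
  [4, 5]
  [9, 4]

Each entry (A^⊗2)_ij equals the minimum over all length-2 walks i = v_0 → v_1 → … → v_2 = j of Σ_t A[v_t][v_{t+1}]. For example, for (i, j) = (0, 1) we minimise over 2 possible intermediate vertex sequences; the minimum is 5, attained along the walk 0 → 1 → 1.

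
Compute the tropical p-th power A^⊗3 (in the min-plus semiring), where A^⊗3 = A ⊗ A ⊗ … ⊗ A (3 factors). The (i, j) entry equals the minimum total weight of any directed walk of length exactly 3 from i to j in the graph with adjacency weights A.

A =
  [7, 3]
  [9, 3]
A^⊗3 =
  [15, 9]
  [15, 9]

Each entry (A^⊗3)_ij equals the minimum over all length-3 walks i = v_0 → v_1 → … → v_3 = j of Σ_t A[v_t][v_{t+1}]. For example, for (i, j) = (0, 1) we minimise over 4 possible intermediate vertex sequences; the minimum is 9, attained along the walk 0 → 1 → 1 → 1.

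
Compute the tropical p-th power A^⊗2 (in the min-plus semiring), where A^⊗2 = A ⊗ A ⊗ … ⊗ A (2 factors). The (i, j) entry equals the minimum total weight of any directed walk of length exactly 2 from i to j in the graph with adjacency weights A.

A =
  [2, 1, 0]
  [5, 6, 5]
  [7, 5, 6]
A^⊗2 =
  [4, 3, 2]
  [7, 6, 5]
  [9, 8, 7]

Each entry (A^⊗2)_ij equals the minimum over all length-2 walks i = v_0 → v_1 → … → v_2 = j of Σ_t A[v_t][v_{t+1}]. For example, for (i, j) = (0, 2) we minimise over 3 possible intermediate vertex sequences; the minimum is 2, attained along the walk 0 → 0 → 2.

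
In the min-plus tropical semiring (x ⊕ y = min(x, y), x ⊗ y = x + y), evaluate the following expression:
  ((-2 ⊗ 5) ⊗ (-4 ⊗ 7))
((-2 ⊗ 5) ⊗ (-4 ⊗ 7)) = 6

Expand innermost to outermost. Recall ⊕ takes the minimum of its arguments and ⊗ takes their sum. Working out the expression ((-2 ⊗ 5) ⊗ (-4 ⊗ 7)) gives 6.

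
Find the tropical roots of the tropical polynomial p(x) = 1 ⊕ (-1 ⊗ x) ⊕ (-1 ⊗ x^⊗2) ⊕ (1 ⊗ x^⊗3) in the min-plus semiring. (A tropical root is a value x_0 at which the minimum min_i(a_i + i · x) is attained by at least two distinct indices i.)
Roots: {-2, 0, 2}

Each tropical root is a break point of the lower envelope of the lines y = a_i + i · x (there are 4 lines, with slopes 0, 1, ..., 3). Only the lines that attain the minimum somewhere contribute to roots; other lines are dominated. Here the surviving (envelope) indices are i = 3, i = 2, i = 1, i = 0.
Intersections between consecutive envelope lines give the roots: for adjacent envelope indices i < j the intersection is x = (a_i − a_j) / (j − i). Reading off the sorted break points: {-2, 0, 2}.
Verification: at each break x_0, at least two indices attain the minimum of min_i(a_i + i · x_0).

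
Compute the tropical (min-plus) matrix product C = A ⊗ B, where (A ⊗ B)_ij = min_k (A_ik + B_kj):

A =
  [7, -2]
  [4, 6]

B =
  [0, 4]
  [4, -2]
A ⊗ B =
  [2, -4]
  [4, 4]

Apply the min-plus product entry-by-entry:
  C[0][0] = min over k of (A[0][0] + B[0][0] = 7 + 0 = 7, A[0][1] + B[1][0] = -2 + 4 = 2) = 2 (attained at k = 1)
  C[0][1] = min over k of (A[0][0] + B[0][1] = 7 + 4 = 11, A[0][1] + B[1][1] = -2 + -2 = -4) = -4 (attained at k = 1)
  C[1][0] = min over k of (A[1][0] + B[0][0] = 4 + 0 = 4, A[1][1] + B[1][0] = 6 + 4 = 10) = 4 (attained at k = 0)
  C[1][1] = min over k of (A[1][0] + B[0][1] = 4 + 4 = 8, A[1][1] + B[1][1] = 6 + -2 = 4) = 4 (attained at k = 1)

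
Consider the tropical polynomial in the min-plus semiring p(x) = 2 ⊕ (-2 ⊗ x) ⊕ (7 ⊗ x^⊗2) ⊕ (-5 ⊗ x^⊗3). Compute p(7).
p(7) = 2

A tropical monomial a ⊗ x^⊗i evaluates to a + i · x. Evaluating each term at x = 7:
  Term 0 contributes 2 + 0 · 7 = 2
  Term 1 contributes -2 + 1 · 7 = 5
  Term 2 contributes 7 + 2 · 7 = 21
  Term 3 contributes -5 + 3 · 7 = 16
p(7) = ⊕ of these = min[2, 5, 21, 16] = 2.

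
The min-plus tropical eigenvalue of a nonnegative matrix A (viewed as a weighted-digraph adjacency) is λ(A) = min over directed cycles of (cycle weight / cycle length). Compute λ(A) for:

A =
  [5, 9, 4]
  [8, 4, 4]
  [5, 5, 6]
λ(A) = 4

Enumerate directed cycles and compute their means (weight / length). Sample:
  cycle 0 → 0: weight = 5, length = 1, mean = 5/1 ≈ 5.000
  cycle 1 → 1: weight = 4, length = 1, mean = 4/1 ≈ 4.000
  cycle 2 → 2: weight = 6, length = 1, mean = 6/1 ≈ 6.000
  cycle 0 → 1 → 0: weight = 17, length = 2, mean = 17/2 ≈ 8.500
  cycle 0 → 2 → 0: weight = 9, length = 2, mean = 9/2 ≈ 4.500
  cycle 1 → 0 → 1: weight = 17, length = 2, mean = 17/2 ≈ 8.500
Minimum mean = 4.000, attained e.g. along the cycle 1 → 1 with weight 4 and length 1. So λ(A) = 4/1 = 4.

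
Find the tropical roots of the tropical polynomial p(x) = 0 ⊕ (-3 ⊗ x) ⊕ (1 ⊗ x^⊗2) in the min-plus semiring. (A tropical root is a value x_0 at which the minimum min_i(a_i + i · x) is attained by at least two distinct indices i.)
Roots: {-4, 3}

Each tropical root is a break point of the lower envelope of the lines y = a_i + i · x (there are 3 lines, with slopes 0, 1, ..., 2). Only the lines that attain the minimum somewhere contribute to roots; other lines are dominated. Here the surviving (envelope) indices are i = 2, i = 1, i = 0.
Intersections between consecutive envelope lines give the roots: for adjacent envelope indices i < j the intersection is x = (a_i − a_j) / (j − i). Reading off the sorted break points: {-4, 3}.
Verification: at each break x_0, at least two indices attain the minimum of min_i(a_i + i · x_0).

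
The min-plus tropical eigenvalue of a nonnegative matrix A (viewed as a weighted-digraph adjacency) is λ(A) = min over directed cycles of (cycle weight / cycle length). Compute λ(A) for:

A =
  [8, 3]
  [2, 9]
λ(A) = 5/2

Enumerate directed cycles and compute their means (weight / length). Sample:
  cycle 0 → 0: weight = 8, length = 1, mean = 8/1 ≈ 8.000
  cycle 1 → 1: weight = 9, length = 1, mean = 9/1 ≈ 9.000
  cycle 0 → 1 → 0: weight = 5, length = 2, mean = 5/2 ≈ 2.500
  cycle 1 → 0 → 1: weight = 5, length = 2, mean = 5/2 ≈ 2.500
Minimum mean = 2.500, attained e.g. along the cycle 0 → 1 → 0 with weight 5 and length 2. So λ(A) = 5/2 = 5/2.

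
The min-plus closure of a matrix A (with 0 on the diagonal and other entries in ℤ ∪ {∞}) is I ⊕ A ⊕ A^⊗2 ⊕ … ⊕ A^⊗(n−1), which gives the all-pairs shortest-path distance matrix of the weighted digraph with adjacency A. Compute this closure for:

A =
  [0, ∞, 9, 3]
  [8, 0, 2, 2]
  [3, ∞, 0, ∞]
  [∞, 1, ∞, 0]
Closure =
  [0, 4, 6, 3]
  [5, 0, 2, 2]
  [3, 7, 0, 6]
  [6, 1, 3, 0]

This is the Floyd-Warshall all-pairs shortest-path computation. For each intermediate vertex k = 0, 1, …, 3, update dist[i][j] ← min(dist[i][j], dist[i][k] + dist[k][j]). The final matrix gives, for each (i, j), the minimum total weight of any directed path from i to j (possibly empty when i = j).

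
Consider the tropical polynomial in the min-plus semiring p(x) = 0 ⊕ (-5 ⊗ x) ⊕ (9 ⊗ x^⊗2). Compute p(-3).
p(-3) = -8

A tropical monomial a ⊗ x^⊗i evaluates to a + i · x. Evaluating each term at x = -3:
  Term 0 contributes 0 + 0 · -3 = 0
  Term 1 contributes -5 + 1 · -3 = -8
  Term 2 contributes 9 + 2 · -3 = 3
p(-3) = ⊕ of these = min[0, -8, 3] = -8.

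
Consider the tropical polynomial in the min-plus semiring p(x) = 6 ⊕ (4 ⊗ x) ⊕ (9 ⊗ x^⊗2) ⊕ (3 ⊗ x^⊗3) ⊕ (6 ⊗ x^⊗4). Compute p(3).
p(3) = 6

A tropical monomial a ⊗ x^⊗i evaluates to a + i · x. Evaluating each term at x = 3:
  Term 0 contributes 6 + 0 · 3 = 6
  Term 1 contributes 4 + 1 · 3 = 7
  Term 2 contributes 9 + 2 · 3 = 15
  Term 3 contributes 3 + 3 · 3 = 12
  Term 4 contributes 6 + 4 · 3 = 18
p(3) = ⊕ of these = min[6, 7, 15, 12, 18] = 6.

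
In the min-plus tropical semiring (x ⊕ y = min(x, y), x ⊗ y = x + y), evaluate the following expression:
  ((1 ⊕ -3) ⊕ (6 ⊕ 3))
((1 ⊕ -3) ⊕ (6 ⊕ 3)) = -3

Expand innermost to outermost. Recall ⊕ takes the minimum of its arguments and ⊗ takes their sum. Working out the expression ((1 ⊕ -3) ⊕ (6 ⊕ 3)) gives -3.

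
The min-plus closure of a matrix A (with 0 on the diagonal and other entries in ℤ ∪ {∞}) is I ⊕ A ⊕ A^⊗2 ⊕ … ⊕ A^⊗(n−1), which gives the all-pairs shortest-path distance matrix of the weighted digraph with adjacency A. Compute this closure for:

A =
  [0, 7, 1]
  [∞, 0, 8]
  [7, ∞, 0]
Closure =
  [0, 7, 1]
  [15, 0, 8]
  [7, 14, 0]

This is the Floyd-Warshall all-pairs shortest-path computation. For each intermediate vertex k = 0, 1, …, 2, update dist[i][j] ← min(dist[i][j], dist[i][k] + dist[k][j]). The final matrix gives, for each (i, j), the minimum total weight of any directed path from i to j (possibly empty when i = j).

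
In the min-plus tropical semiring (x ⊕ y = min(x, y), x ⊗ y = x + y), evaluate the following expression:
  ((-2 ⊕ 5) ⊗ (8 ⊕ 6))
((-2 ⊕ 5) ⊗ (8 ⊕ 6)) = 4

Expand innermost to outermost. Recall ⊕ takes the minimum of its arguments and ⊗ takes their sum. Working out the expression ((-2 ⊕ 5) ⊗ (8 ⊕ 6)) gives 4.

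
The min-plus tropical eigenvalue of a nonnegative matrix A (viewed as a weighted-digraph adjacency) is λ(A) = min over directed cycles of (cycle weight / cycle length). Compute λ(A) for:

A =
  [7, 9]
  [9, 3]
λ(A) = 3

Enumerate directed cycles and compute their means (weight / length). Sample:
  cycle 0 → 0: weight = 7, length = 1, mean = 7/1 ≈ 7.000
  cycle 1 → 1: weight = 3, length = 1, mean = 3/1 ≈ 3.000
  cycle 0 → 1 → 0: weight = 18, length = 2, mean = 18/2 ≈ 9.000
  cycle 1 → 0 → 1: weight = 18, length = 2, mean = 18/2 ≈ 9.000
Minimum mean = 3.000, attained e.g. along the cycle 1 → 1 with weight 3 and length 1. So λ(A) = 3/1 = 3.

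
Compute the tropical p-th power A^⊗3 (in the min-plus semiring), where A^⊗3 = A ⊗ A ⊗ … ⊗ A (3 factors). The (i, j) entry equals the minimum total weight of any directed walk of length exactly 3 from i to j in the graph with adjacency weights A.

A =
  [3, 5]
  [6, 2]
A^⊗3 =
  [9, 9]
  [10, 6]

Each entry (A^⊗3)_ij equals the minimum over all length-3 walks i = v_0 → v_1 → … → v_3 = j of Σ_t A[v_t][v_{t+1}]. For example, for (i, j) = (0, 1) we minimise over 4 possible intermediate vertex sequences; the minimum is 9, attained along the walk 0 → 1 → 1 → 1.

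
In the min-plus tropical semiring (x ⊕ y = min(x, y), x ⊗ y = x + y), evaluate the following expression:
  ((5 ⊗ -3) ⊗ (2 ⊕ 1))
((5 ⊗ -3) ⊗ (2 ⊕ 1)) = 3

Expand innermost to outermost. Recall ⊕ takes the minimum of its arguments and ⊗ takes their sum. Working out the expression ((5 ⊗ -3) ⊗ (2 ⊕ 1)) gives 3.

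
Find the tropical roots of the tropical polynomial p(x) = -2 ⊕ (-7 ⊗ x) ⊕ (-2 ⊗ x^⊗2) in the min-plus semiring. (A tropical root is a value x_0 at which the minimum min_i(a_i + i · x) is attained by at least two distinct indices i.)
Roots: {-5, 5}

Each tropical root is a break point of the lower envelope of the lines y = a_i + i · x (there are 3 lines, with slopes 0, 1, ..., 2). Only the lines that attain the minimum somewhere contribute to roots; other lines are dominated. Here the surviving (envelope) indices are i = 2, i = 1, i = 0.
Intersections between consecutive envelope lines give the roots: for adjacent envelope indices i < j the intersection is x = (a_i − a_j) / (j − i). Reading off the sorted break points: {-5, 5}.
Verification: at each break x_0, at least two indices attain the minimum of min_i(a_i + i · x_0).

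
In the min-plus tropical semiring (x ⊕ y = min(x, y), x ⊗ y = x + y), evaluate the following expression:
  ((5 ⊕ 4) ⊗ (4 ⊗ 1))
((5 ⊕ 4) ⊗ (4 ⊗ 1)) = 9

Expand innermost to outermost. Recall ⊕ takes the minimum of its arguments and ⊗ takes their sum. Working out the expression ((5 ⊕ 4) ⊗ (4 ⊗ 1)) gives 9.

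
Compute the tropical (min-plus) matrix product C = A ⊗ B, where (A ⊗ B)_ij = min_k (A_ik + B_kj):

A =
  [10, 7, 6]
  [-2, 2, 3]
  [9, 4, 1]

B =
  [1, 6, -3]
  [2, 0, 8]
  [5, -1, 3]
A ⊗ B =
  [9, 5, 7]
  [-1, 2, -5]
  [6, 0, 4]

Apply the min-plus product entry-by-entry:
  C[0][0] = min over k of (A[0][0] + B[0][0] = 10 + 1 = 11, A[0][1] + B[1][0] = 7 + 2 = 9, A[0][2] + B[2][0] = 6 + 5 = 11) = 9 (attained at k = 1)
  C[0][1] = min over k of (A[0][0] + B[0][1] = 10 + 6 = 16, A[0][1] + B[1][1] = 7 + 0 = 7, A[0][2] + B[2][1] = 6 + -1 = 5) = 5 (attained at k = 2)
  C[0][2] = min over k of (A[0][0] + B[0][2] = 10 + -3 = 7, A[0][1] + B[1][2] = 7 + 8 = 15, A[0][2] + B[2][2] = 6 + 3 = 9) = 7 (attained at k = 0)
  C[1][0] = min over k of (A[1][0] + B[0][0] = -2 + 1 = -1, A[1][1] + B[1][0] = 2 + 2 = 4, A[1][2] + B[2][0] = 3 + 5 = 8) = -1 (attained at k = 0)
  C[1][1] = min over k of (A[1][0] + B[0][1] = -2 + 6 = 4, A[1][1] + B[1][1] = 2 + 0 = 2, A[1][2] + B[2][1] = 3 + -1 = 2) = 2 (attained at k = 1)
  C[1][2] = min over k of (A[1][0] + B[0][2] = -2 + -3 = -5, A[1][1] + B[1][2] = 2 + 8 = 10, A[1][2] + B[2][2] = 3 + 3 = 6) = -5 (attained at k = 0)
  C[2][0] = min over k of (A[2][0] + B[0][0] = 9 + 1 = 10, A[2][1] + B[1][0] = 4 + 2 = 6, A[2][2] + B[2][0] = 1 + 5 = 6) = 6 (attained at k = 1)
  C[2][1] = min over k of (A[2][0] + B[0][1] = 9 + 6 = 15, A[2][1] + B[1][1] = 4 + 0 = 4, A[2][2] + B[2][1] = 1 + -1 = 0) = 0 (attained at k = 2)
  C[2][2] = min over k of (A[2][0] + B[0][2] = 9 + -3 = 6, A[2][1] + B[1][2] = 4 + 8 = 12, A[2][2] + B[2][2] = 1 + 3 = 4) = 4 (attained at k = 2)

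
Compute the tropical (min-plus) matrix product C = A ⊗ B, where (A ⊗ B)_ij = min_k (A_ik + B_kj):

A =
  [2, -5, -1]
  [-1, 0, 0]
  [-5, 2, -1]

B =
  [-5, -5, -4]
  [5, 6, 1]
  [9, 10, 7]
A ⊗ B =
  [-3, -3, -4]
  [-6, -6, -5]
  [-10, -10, -9]

Apply the min-plus product entry-by-entry:
  C[0][0] = min over k of (A[0][0] + B[0][0] = 2 + -5 = -3, A[0][1] + B[1][0] = -5 + 5 = 0, A[0][2] + B[2][0] = -1 + 9 = 8) = -3 (attained at k = 0)
  C[0][1] = min over k of (A[0][0] + B[0][1] = 2 + -5 = -3, A[0][1] + B[1][1] = -5 + 6 = 1, A[0][2] + B[2][1] = -1 + 10 = 9) = -3 (attained at k = 0)
  C[0][2] = min over k of (A[0][0] + B[0][2] = 2 + -4 = -2, A[0][1] + B[1][2] = -5 + 1 = -4, A[0][2] + B[2][2] = -1 + 7 = 6) = -4 (attained at k = 1)
  C[1][0] = min over k of (A[1][0] + B[0][0] = -1 + -5 = -6, A[1][1] + B[1][0] = 0 + 5 = 5, A[1][2] + B[2][0] = 0 + 9 = 9) = -6 (attained at k = 0)
  C[1][1] = min over k of (A[1][0] + B[0][1] = -1 + -5 = -6, A[1][1] + B[1][1] = 0 + 6 = 6, A[1][2] + B[2][1] = 0 + 10 = 10) = -6 (attained at k = 0)
  C[1][2] = min over k of (A[1][0] + B[0][2] = -1 + -4 = -5, A[1][1] + B[1][2] = 0 + 1 = 1, A[1][2] + B[2][2] = 0 + 7 = 7) = -5 (attained at k = 0)
  C[2][0] = min over k of (A[2][0] + B[0][0] = -5 + -5 = -10, A[2][1] + B[1][0] = 2 + 5 = 7, A[2][2] + B[2][0] = -1 + 9 = 8) = -10 (attained at k = 0)
  C[2][1] = min over k of (A[2][0] + B[0][1] = -5 + -5 = -10, A[2][1] + B[1][1] = 2 + 6 = 8, A[2][2] + B[2][1] = -1 + 10 = 9) = -10 (attained at k = 0)
  C[2][2] = min over k of (A[2][0] + B[0][2] = -5 + -4 = -9, A[2][1] + B[1][2] = 2 + 1 = 3, A[2][2] + B[2][2] = -1 + 7 = 6) = -9 (attained at k = 0)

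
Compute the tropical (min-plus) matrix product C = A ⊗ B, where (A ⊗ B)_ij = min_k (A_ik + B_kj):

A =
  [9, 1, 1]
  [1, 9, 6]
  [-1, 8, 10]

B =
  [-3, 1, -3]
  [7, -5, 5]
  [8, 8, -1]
A ⊗ B =
  [6, -4, 0]
  [-2, 2, -2]
  [-4, 0, -4]

Apply the min-plus product entry-by-entry:
  C[0][0] = min over k of (A[0][0] + B[0][0] = 9 + -3 = 6, A[0][1] + B[1][0] = 1 + 7 = 8, A[0][2] + B[2][0] = 1 + 8 = 9) = 6 (attained at k = 0)
  C[0][1] = min over k of (A[0][0] + B[0][1] = 9 + 1 = 10, A[0][1] + B[1][1] = 1 + -5 = -4, A[0][2] + B[2][1] = 1 + 8 = 9) = -4 (attained at k = 1)
  C[0][2] = min over k of (A[0][0] + B[0][2] = 9 + -3 = 6, A[0][1] + B[1][2] = 1 + 5 = 6, A[0][2] + B[2][2] = 1 + -1 = 0) = 0 (attained at k = 2)
  C[1][0] = min over k of (A[1][0] + B[0][0] = 1 + -3 = -2, A[1][1] + B[1][0] = 9 + 7 = 16, A[1][2] + B[2][0] = 6 + 8 = 14) = -2 (attained at k = 0)
  C[1][1] = min over k of (A[1][0] + B[0][1] = 1 + 1 = 2, A[1][1] + B[1][1] = 9 + -5 = 4, A[1][2] + B[2][1] = 6 + 8 = 14) = 2 (attained at k = 0)
  C[1][2] = min over k of (A[1][0] + B[0][2] = 1 + -3 = -2, A[1][1] + B[1][2] = 9 + 5 = 14, A[1][2] + B[2][2] = 6 + -1 = 5) = -2 (attained at k = 0)
  C[2][0] = min over k of (A[2][0] + B[0][0] = -1 + -3 = -4, A[2][1] + B[1][0] = 8 + 7 = 15, A[2][2] + B[2][0] = 10 + 8 = 18) = -4 (attained at k = 0)
  C[2][1] = min over k of (A[2][0] + B[0][1] = -1 + 1 = 0, A[2][1] + B[1][1] = 8 + -5 = 3, A[2][2] + B[2][1] = 10 + 8 = 18) = 0 (attained at k = 0)
  C[2][2] = min over k of (A[2][0] + B[0][2] = -1 + -3 = -4, A[2][1] + B[1][2] = 8 + 5 = 13, A[2][2] + B[2][2] = 10 + -1 = 9) = -4 (attained at k = 0)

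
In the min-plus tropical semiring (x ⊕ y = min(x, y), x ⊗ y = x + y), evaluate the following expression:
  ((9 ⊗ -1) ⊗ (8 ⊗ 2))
((9 ⊗ -1) ⊗ (8 ⊗ 2)) = 18

Expand innermost to outermost. Recall ⊕ takes the minimum of its arguments and ⊗ takes their sum. Working out the expression ((9 ⊗ -1) ⊗ (8 ⊗ 2)) gives 18.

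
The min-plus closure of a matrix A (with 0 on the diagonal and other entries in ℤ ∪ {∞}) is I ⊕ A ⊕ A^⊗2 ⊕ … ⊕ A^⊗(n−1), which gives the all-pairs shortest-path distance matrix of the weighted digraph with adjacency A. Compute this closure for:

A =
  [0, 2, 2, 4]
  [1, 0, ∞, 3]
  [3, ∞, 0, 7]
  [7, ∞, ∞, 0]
Closure =
  [0, 2, 2, 4]
  [1, 0, 3, 3]
  [3, 5, 0, 7]
  [7, 9, 9, 0]

This is the Floyd-Warshall all-pairs shortest-path computation. For each intermediate vertex k = 0, 1, …, 3, update dist[i][j] ← min(dist[i][j], dist[i][k] + dist[k][j]). The final matrix gives, for each (i, j), the minimum total weight of any directed path from i to j (possibly empty when i = j).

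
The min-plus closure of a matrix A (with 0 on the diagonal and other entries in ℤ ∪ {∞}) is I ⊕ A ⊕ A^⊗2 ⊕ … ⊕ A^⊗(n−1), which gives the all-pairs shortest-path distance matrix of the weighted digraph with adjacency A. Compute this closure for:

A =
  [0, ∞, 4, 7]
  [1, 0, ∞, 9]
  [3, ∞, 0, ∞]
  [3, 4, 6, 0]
Closure =
  [0, 11, 4, 7]
  [1, 0, 5, 8]
  [3, 14, 0, 10]
  [3, 4, 6, 0]

This is the Floyd-Warshall all-pairs shortest-path computation. For each intermediate vertex k = 0, 1, …, 3, update dist[i][j] ← min(dist[i][j], dist[i][k] + dist[k][j]). The final matrix gives, for each (i, j), the minimum total weight of any directed path from i to j (possibly empty when i = j).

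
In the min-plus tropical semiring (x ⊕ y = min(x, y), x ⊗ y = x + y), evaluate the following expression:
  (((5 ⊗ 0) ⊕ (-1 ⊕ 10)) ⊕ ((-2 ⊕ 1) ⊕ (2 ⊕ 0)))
(((5 ⊗ 0) ⊕ (-1 ⊕ 10)) ⊕ ((-2 ⊕ 1) ⊕ (2 ⊕ 0))) = -2

Expand innermost to outermost. Recall ⊕ takes the minimum of its arguments and ⊗ takes their sum. Working out the expression (((5 ⊗ 0) ⊕ (-1 ⊕ 10)) ⊕ ((-2 ⊕ 1) ⊕ (2 ⊕ 0))) gives -2.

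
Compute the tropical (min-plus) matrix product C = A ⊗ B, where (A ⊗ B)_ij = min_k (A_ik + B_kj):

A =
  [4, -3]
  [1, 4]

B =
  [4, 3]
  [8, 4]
A ⊗ B =
  [5, 1]
  [5, 4]

Apply the min-plus product entry-by-entry:
  C[0][0] = min over k of (A[0][0] + B[0][0] = 4 + 4 = 8, A[0][1] + B[1][0] = -3 + 8 = 5) = 5 (attained at k = 1)
  C[0][1] = min over k of (A[0][0] + B[0][1] = 4 + 3 = 7, A[0][1] + B[1][1] = -3 + 4 = 1) = 1 (attained at k = 1)
  C[1][0] = min over k of (A[1][0] + B[0][0] = 1 + 4 = 5, A[1][1] + B[1][0] = 4 + 8 = 12) = 5 (attained at k = 0)
  C[1][1] = min over k of (A[1][0] + B[0][1] = 1 + 3 = 4, A[1][1] + B[1][1] = 4 + 4 = 8) = 4 (attained at k = 0)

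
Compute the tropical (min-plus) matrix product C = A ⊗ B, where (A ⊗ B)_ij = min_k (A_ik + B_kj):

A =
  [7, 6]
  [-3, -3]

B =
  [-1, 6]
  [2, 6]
A ⊗ B =
  [6, 12]
  [-4, 3]

Apply the min-plus product entry-by-entry:
  C[0][0] = min over k of (A[0][0] + B[0][0] = 7 + -1 = 6, A[0][1] + B[1][0] = 6 + 2 = 8) = 6 (attained at k = 0)
  C[0][1] = min over k of (A[0][0] + B[0][1] = 7 + 6 = 13, A[0][1] + B[1][1] = 6 + 6 = 12) = 12 (attained at k = 1)
  C[1][0] = min over k of (A[1][0] + B[0][0] = -3 + -1 = -4, A[1][1] + B[1][0] = -3 + 2 = -1) = -4 (attained at k = 0)
  C[1][1] = min over k of (A[1][0] + B[0][1] = -3 + 6 = 3, A[1][1] + B[1][1] = -3 + 6 = 3) = 3 (attained at k = 0)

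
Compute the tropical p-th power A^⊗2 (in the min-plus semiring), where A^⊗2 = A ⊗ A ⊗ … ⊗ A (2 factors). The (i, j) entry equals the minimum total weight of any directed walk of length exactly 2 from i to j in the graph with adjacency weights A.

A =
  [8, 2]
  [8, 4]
A^⊗2 =
  [10, 6]
  [12, 8]

Each entry (A^⊗2)_ij equals the minimum over all length-2 walks i = v_0 → v_1 → … → v_2 = j of Σ_t A[v_t][v_{t+1}]. For example, for (i, j) = (0, 1) we minimise over 2 possible intermediate vertex sequences; the minimum is 6, attained along the walk 0 → 1 → 1.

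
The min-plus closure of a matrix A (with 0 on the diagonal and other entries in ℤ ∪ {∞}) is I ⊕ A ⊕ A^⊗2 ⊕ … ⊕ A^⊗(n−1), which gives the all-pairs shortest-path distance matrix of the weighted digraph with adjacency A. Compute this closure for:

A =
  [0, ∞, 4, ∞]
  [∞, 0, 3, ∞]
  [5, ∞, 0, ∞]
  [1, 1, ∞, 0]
Closure =
  [0, ∞, 4, ∞]
  [8, 0, 3, ∞]
  [5, ∞, 0, ∞]
  [1, 1, 4, 0]

This is the Floyd-Warshall all-pairs shortest-path computation. For each intermediate vertex k = 0, 1, …, 3, update dist[i][j] ← min(dist[i][j], dist[i][k] + dist[k][j]). The final matrix gives, for each (i, j), the minimum total weight of any directed path from i to j (possibly empty when i = j).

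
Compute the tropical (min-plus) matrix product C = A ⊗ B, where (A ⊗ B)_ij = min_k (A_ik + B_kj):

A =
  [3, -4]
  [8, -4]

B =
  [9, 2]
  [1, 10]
A ⊗ B =
  [-3, 5]
  [-3, 6]

Apply the min-plus product entry-by-entry:
  C[0][0] = min over k of (A[0][0] + B[0][0] = 3 + 9 = 12, A[0][1] + B[1][0] = -4 + 1 = -3) = -3 (attained at k = 1)
  C[0][1] = min over k of (A[0][0] + B[0][1] = 3 + 2 = 5, A[0][1] + B[1][1] = -4 + 10 = 6) = 5 (attained at k = 0)
  C[1][0] = min over k of (A[1][0] + B[0][0] = 8 + 9 = 17, A[1][1] + B[1][0] = -4 + 1 = -3) = -3 (attained at k = 1)
  C[1][1] = min over k of (A[1][0] + B[0][1] = 8 + 2 = 10, A[1][1] + B[1][1] = -4 + 10 = 6) = 6 (attained at k = 1)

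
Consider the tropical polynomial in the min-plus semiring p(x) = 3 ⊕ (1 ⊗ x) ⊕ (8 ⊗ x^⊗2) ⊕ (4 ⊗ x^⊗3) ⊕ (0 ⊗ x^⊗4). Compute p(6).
p(6) = 3

A tropical monomial a ⊗ x^⊗i evaluates to a + i · x. Evaluating each term at x = 6:
  Term 0 contributes 3 + 0 · 6 = 3
  Term 1 contributes 1 + 1 · 6 = 7
  Term 2 contributes 8 + 2 · 6 = 20
  Term 3 contributes 4 + 3 · 6 = 22
  Term 4 contributes 0 + 4 · 6 = 24
p(6) = ⊕ of these = min[3, 7, 20, 22, 24] = 3.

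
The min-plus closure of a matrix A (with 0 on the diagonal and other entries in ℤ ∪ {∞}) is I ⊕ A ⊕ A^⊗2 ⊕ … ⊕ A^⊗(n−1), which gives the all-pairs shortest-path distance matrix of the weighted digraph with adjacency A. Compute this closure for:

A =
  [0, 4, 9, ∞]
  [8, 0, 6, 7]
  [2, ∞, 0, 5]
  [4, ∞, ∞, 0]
Closure =
  [0, 4, 9, 11]
  [8, 0, 6, 7]
  [2, 6, 0, 5]
  [4, 8, 13, 0]

This is the Floyd-Warshall all-pairs shortest-path computation. For each intermediate vertex k = 0, 1, …, 3, update dist[i][j] ← min(dist[i][j], dist[i][k] + dist[k][j]). The final matrix gives, for each (i, j), the minimum total weight of any directed path from i to j (possibly empty when i = j).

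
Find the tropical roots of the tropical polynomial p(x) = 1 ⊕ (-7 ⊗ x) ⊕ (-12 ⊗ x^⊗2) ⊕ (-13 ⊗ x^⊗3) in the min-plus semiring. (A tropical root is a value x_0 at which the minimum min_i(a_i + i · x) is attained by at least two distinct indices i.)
Roots: {1, 5, 8}

Each tropical root is a break point of the lower envelope of the lines y = a_i + i · x (there are 4 lines, with slopes 0, 1, ..., 3). Only the lines that attain the minimum somewhere contribute to roots; other lines are dominated. Here the surviving (envelope) indices are i = 3, i = 2, i = 1, i = 0.
Intersections between consecutive envelope lines give the roots: for adjacent envelope indices i < j the intersection is x = (a_i − a_j) / (j − i). Reading off the sorted break points: {1, 5, 8}.
Verification: at each break x_0, at least two indices attain the minimum of min_i(a_i + i · x_0).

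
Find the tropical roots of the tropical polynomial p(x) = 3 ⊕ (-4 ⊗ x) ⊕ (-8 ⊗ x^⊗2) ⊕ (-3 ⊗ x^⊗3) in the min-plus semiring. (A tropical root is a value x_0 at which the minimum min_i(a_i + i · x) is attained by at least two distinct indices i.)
Roots: {-5, 4, 7}

Each tropical root is a break point of the lower envelope of the lines y = a_i + i · x (there are 4 lines, with slopes 0, 1, ..., 3). Only the lines that attain the minimum somewhere contribute to roots; other lines are dominated. Here the surviving (envelope) indices are i = 3, i = 2, i = 1, i = 0.
Intersections between consecutive envelope lines give the roots: for adjacent envelope indices i < j the intersection is x = (a_i − a_j) / (j − i). Reading off the sorted break points: {-5, 4, 7}.
Verification: at each break x_0, at least two indices attain the minimum of min_i(a_i + i · x_0).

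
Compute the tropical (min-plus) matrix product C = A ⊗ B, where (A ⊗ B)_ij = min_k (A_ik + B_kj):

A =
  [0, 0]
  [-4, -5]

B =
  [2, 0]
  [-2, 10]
A ⊗ B =
  [-2, 0]
  [-7, -4]

Apply the min-plus product entry-by-entry:
  C[0][0] = min over k of (A[0][0] + B[0][0] = 0 + 2 = 2, A[0][1] + B[1][0] = 0 + -2 = -2) = -2 (attained at k = 1)
  C[0][1] = min over k of (A[0][0] + B[0][1] = 0 + 0 = 0, A[0][1] + B[1][1] = 0 + 10 = 10) = 0 (attained at k = 0)
  C[1][0] = min over k of (A[1][0] + B[0][0] = -4 + 2 = -2, A[1][1] + B[1][0] = -5 + -2 = -7) = -7 (attained at k = 1)
  C[1][1] = min over k of (A[1][0] + B[0][1] = -4 + 0 = -4, A[1][1] + B[1][1] = -5 + 10 = 5) = -4 (attained at k = 0)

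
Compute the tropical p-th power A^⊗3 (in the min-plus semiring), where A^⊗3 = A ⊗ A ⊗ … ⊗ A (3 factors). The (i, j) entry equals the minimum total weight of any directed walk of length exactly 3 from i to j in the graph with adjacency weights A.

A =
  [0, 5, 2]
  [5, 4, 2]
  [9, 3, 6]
A^⊗3 =
  [0, 5, 2]
  [5, 9, 7]
  [8, 8, 9]

Each entry (A^⊗3)_ij equals the minimum over all length-3 walks i = v_0 → v_1 → … → v_3 = j of Σ_t A[v_t][v_{t+1}]. For example, for (i, j) = (0, 2) we minimise over 9 possible intermediate vertex sequences; the minimum is 2, attained along the walk 0 → 0 → 0 → 2.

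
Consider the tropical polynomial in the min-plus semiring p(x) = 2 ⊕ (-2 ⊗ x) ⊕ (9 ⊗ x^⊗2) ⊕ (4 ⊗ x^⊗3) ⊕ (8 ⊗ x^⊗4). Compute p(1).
p(1) = -1

A tropical monomial a ⊗ x^⊗i evaluates to a + i · x. Evaluating each term at x = 1:
  Term 0 contributes 2 + 0 · 1 = 2
  Term 1 contributes -2 + 1 · 1 = -1
  Term 2 contributes 9 + 2 · 1 = 11
  Term 3 contributes 4 + 3 · 1 = 7
  Term 4 contributes 8 + 4 · 1 = 12
p(1) = ⊕ of these = min[2, -1, 11, 7, 12] = -1.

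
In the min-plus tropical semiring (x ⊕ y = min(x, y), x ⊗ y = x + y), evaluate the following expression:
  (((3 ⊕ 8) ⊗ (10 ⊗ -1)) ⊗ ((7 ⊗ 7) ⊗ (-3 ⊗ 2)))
(((3 ⊕ 8) ⊗ (10 ⊗ -1)) ⊗ ((7 ⊗ 7) ⊗ (-3 ⊗ 2))) = 25

Expand innermost to outermost. Recall ⊕ takes the minimum of its arguments and ⊗ takes their sum. Working out the expression (((3 ⊕ 8) ⊗ (10 ⊗ -1)) ⊗ ((7 ⊗ 7) ⊗ (-3 ⊗ 2))) gives 25.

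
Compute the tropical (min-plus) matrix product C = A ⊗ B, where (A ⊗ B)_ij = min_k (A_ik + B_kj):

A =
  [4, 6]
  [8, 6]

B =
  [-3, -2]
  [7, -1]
A ⊗ B =
  [1, 2]
  [5, 5]

Apply the min-plus product entry-by-entry:
  C[0][0] = min over k of (A[0][0] + B[0][0] = 4 + -3 = 1, A[0][1] + B[1][0] = 6 + 7 = 13) = 1 (attained at k = 0)
  C[0][1] = min over k of (A[0][0] + B[0][1] = 4 + -2 = 2, A[0][1] + B[1][1] = 6 + -1 = 5) = 2 (attained at k = 0)
  C[1][0] = min over k of (A[1][0] + B[0][0] = 8 + -3 = 5, A[1][1] + B[1][0] = 6 + 7 = 13) = 5 (attained at k = 0)
  C[1][1] = min over k of (A[1][0] + B[0][1] = 8 + -2 = 6, A[1][1] + B[1][1] = 6 + -1 = 5) = 5 (attained at k = 1)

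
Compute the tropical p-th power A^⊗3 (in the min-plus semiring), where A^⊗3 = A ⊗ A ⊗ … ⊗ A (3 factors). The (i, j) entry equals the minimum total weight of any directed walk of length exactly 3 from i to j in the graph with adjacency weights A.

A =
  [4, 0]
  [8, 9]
A^⊗3 =
  [12, 8]
  [16, 12]

Each entry (A^⊗3)_ij equals the minimum over all length-3 walks i = v_0 → v_1 → … → v_3 = j of Σ_t A[v_t][v_{t+1}]. For example, for (i, j) = (0, 1) we minimise over 4 possible intermediate vertex sequences; the minimum is 8, attained along the walk 0 → 0 → 0 → 1.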